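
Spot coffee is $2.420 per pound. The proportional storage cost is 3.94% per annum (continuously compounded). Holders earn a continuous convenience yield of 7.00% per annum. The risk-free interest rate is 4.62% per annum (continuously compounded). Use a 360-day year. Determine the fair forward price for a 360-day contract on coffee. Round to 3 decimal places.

Net carry = r + u − y = 0.0462 + 0.0394 − 0.0700 = 0.0156
F = S·e^((r+u−y)T) = 2.420 · e^(0.0156 × 360/360) = 2.420 · e^0.015600
= 2.420 × 1.015722 = $2.458 per pound

$2.458 per pound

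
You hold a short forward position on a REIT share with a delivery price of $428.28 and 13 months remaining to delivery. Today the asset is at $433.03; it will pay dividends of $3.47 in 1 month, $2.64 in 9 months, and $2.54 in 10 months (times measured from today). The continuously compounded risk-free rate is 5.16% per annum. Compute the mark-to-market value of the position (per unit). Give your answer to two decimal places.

PV(remaining dividends) I = 3.47·e^(−0.0516·1/12) + 2.64·e^(−0.0516·9/12) + 2.54·e^(−0.0516·10/12) = 8.4280
Current forward F = (S − I)·e^(rT) = (433.03 − 8.4280)·e^(0.0516·13/12) = 424.6020 × 1.057492 = 449.0132
Value (long) = (F − K)·e^(−rT) = (449.0132 − 428.28) × 0.945634 = 19.6060
Short position value = −(long value) = -$19.61

-$19.61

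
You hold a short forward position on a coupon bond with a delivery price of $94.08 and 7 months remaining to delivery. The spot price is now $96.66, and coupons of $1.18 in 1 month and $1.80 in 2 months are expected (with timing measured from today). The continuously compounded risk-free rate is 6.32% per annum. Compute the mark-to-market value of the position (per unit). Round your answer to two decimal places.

PV(remaining coupons) I = 1.18·e^(−0.0632·1/12) + 1.80·e^(−0.0632·2/12) = 2.9549
Current forward F = (S − I)·e^(rT) = (96.66 − 2.9549)·e^(0.0632·7/12) = 93.7051 × 1.037555 = 97.2242
Value (long) = (F − K)·e^(−rT) = (97.2242 − 94.08) × 0.963805 = 3.0304
Short position value = −(long value) = -$3.03

-$3.03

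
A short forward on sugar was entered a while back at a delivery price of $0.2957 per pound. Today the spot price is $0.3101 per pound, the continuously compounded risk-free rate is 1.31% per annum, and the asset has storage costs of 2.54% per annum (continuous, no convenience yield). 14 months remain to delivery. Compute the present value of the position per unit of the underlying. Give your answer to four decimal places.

Current fair forward for the remaining 14 months: F = S·e^((r + u)·T), (r + u) = 0.0131 + 0.0254 = 0.0385
F = 0.3101 · e^(0.0385 × 14/12) = 0.3101 × 1.045941 = 0.3243
Value of long forward = (F − K)·e^(−rT) = (0.3243 − 0.2957) · e^(−0.0131·14/12)
= 0.0286 × 0.984833 = 0.0282
Short position value = −(long value) = -$0.0282

-$0.0282 per pound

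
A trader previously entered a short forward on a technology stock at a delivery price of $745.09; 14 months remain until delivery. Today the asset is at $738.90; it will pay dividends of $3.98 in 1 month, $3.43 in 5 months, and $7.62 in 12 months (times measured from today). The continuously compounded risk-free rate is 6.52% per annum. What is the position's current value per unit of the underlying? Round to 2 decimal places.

-$33.95

PV(remaining dividends) I = 3.98·e^(−0.0652·1/12) + 3.43·e^(−0.0652·5/12) + 7.62·e^(−0.0652·12/12) = 14.4355
Current forward F = (S − I)·e^(rT) = (738.90 − 14.4355)·e^(0.0652·14/12) = 724.4645 × 1.079035 = 781.7226
Value (long) = (F − K)·e^(−rT) = (781.7226 − 745.09) × 0.926754 = 33.9494
Short position value = −(long value) = -$33.95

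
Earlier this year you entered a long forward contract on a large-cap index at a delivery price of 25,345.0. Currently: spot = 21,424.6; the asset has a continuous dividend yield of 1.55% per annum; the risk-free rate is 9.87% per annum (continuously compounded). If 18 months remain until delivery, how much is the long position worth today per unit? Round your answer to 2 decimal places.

Current fair forward for the remaining 18 months: F = S·e^((r − q)·T), (r − q) = 0.0987 − 0.0155 = 0.0832
F = 21424.6 · e^(0.0832 × 18/12) = 21424.6 × 1.13292185 = 24272.3975
Value of long forward = (F − K)·e^(−rT) = (24272.3975 − 25345.0) · e^(−0.0987·18/12)
= -1072.6025 × 0.86238799 = -925.00

-925.00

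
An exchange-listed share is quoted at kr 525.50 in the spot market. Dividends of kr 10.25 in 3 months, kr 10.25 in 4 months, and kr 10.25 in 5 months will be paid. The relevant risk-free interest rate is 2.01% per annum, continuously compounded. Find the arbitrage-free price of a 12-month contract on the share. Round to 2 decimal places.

kr 505.00

PV(dividends) I = 10.25·e^(−0.0201·3/12) + 10.25·e^(−0.0201·4/12) + 10.25·e^(−0.0201·5/12)
I = 10.1986 + 10.1816 + 10.1645 = 30.5447
F = (S − I)·e^(rT) = (525.50 − 30.5447) · e^(0.0201·12/12)
= 494.9553 · e^0.020100 = 494.9553 × 1.020303 = kr 505.00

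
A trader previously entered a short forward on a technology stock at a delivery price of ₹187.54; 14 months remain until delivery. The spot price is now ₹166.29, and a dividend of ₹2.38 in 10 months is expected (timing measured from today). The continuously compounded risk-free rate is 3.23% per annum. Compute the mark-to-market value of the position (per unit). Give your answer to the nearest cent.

₹16.63

PV(remaining dividends) I = 2.38·e^(−0.0323·10/12) = 2.3168
Current forward F = (S − I)·e^(rT) = (166.29 − 2.3168)·e^(0.0323·14/12) = 163.9732 × 1.038402 = 170.2701
Value (long) = (F − K)·e^(−rT) = (170.2701 − 187.54) × 0.963018 = -16.6312
Short position value = −(long value) = ₹16.63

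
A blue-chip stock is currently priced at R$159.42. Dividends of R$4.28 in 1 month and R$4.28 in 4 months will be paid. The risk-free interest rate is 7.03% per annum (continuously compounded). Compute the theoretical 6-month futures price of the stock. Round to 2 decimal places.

R$156.39

PV(dividends) I = 4.28·e^(−0.0703·1/12) + 4.28·e^(−0.0703·4/12)
I = 4.2550 + 4.1809 = 8.4359
F = (S − I)·e^(rT) = (159.42 − 8.4359) · e^(0.0703·6/12)
= 150.9841 · e^0.035150 = 150.9841 × 1.035775 = R$156.39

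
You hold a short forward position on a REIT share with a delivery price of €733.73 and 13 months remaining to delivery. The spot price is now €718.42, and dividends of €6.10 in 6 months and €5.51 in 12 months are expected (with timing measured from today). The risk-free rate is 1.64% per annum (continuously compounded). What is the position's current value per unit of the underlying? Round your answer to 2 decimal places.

PV(remaining dividends) I = 6.10·e^(−0.0164·6/12) + 5.51·e^(−0.0164·12/12) = 11.4706
Current forward F = (S − I)·e^(rT) = (718.42 − 11.4706)·e^(0.0164·13/12) = 706.9494 × 1.017925 = 719.6215
Value (long) = (F − K)·e^(−rT) = (719.6215 − 733.73) × 0.982390 = -13.8600
Short position value = −(long value) = €13.86

€13.86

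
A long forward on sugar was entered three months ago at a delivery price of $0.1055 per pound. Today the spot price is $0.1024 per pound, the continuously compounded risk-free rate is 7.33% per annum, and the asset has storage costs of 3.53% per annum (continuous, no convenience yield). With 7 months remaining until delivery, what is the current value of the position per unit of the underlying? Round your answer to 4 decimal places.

$0.0034 per pound

Current fair forward for the remaining 7 months: F = S·e^((r + u)·T), (r + u) = 0.0733 + 0.0353 = 0.1086
F = 0.1024 · e^(0.1086 × 7/12) = 0.1024 × 1.065400 = 0.1091
Value of long forward = (F − K)·e^(−rT) = (0.1091 − 0.1055) · e^(−0.0733·7/12)
= 0.0036 × 0.958143 = 0.0034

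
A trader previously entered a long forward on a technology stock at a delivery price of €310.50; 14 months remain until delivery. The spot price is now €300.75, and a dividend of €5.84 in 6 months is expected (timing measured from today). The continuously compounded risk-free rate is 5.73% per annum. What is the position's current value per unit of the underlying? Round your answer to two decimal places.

€4.65

PV(remaining dividends) I = 5.84·e^(−0.0573·6/12) = 5.6751
Current forward F = (S − I)·e^(rT) = (300.75 − 5.6751)·e^(0.0573·14/12) = 295.0749 × 1.069135 = 315.4749
Value (long) = (F − K)·e^(−rT) = (315.4749 − 310.50) × 0.935335 = 4.6532
Value = €4.65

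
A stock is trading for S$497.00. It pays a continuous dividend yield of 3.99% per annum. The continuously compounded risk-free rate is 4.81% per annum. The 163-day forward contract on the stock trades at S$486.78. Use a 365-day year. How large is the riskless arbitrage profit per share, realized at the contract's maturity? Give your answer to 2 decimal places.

S$12.04 per share

Fair forward: F* = S·e^(carry·T), with carry = (r − q) = 0.0481 − 0.0399 = 0.0082
F* = 497.00 · e^(0.0082 × 163/365) = 497.00 · e^0.003662 = 497.00 × 1.003669 = S$498.8235
Market S$486.78 < fair S$498.8235: forward underpriced → reverse cash-and-carry (short spot, go long the forward).
At maturity, profit = |F_mkt − F*| = |486.78 − 498.8235| = S$12.04 per share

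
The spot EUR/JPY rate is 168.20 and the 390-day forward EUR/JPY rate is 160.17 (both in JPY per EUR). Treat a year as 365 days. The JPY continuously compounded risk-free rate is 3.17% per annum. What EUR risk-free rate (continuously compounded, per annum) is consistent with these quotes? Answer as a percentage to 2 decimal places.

7.75%

F = S·e^((r_JPY − r_EUR)T) ⇒ r_EUR = r_JPY − ln(F/S)/T
ln(160.17/168.20) = -0.048918; /(390/365) = -0.045782
r_EUR = 0.0317 + 0.045782 = 0.077482
r_EUR = 7.75%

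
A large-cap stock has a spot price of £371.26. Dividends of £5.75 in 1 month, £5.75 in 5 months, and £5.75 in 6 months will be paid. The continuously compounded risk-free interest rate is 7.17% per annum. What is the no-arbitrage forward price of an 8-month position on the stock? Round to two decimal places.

£371.77

PV(dividends) I = 5.75·e^(−0.0717·1/12) + 5.75·e^(−0.0717·5/12) + 5.75·e^(−0.0717·6/12)
I = 5.7157 + 5.5808 + 5.5475 = 16.8440
F = (S − I)·e^(rT) = (371.26 − 16.8440) · e^(0.0717·8/12)
= 354.4160 · e^0.047800 = 354.4160 × 1.048961 = £371.77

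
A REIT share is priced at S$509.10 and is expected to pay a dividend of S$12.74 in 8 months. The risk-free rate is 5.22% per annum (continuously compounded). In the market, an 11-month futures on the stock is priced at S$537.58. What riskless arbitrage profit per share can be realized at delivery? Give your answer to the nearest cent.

S$16.43 per share

PV(dividends) I = 12.74·e^(−0.0522·8/12) = 12.3043
Fair futures F* = (S − I)·e^(rT) = (509.10 − 12.3043)·e^0.047850 = 496.7957 × 1.049013 = 521.1451
Market S$537.58 > fair 521.1451: forward overpriced → cash-and-carry (borrow at r, buy the stock and collect the dividends, short the forward).
Profit at T = |F_mkt − F*| = |537.58 − 521.1451| = S$16.43 per share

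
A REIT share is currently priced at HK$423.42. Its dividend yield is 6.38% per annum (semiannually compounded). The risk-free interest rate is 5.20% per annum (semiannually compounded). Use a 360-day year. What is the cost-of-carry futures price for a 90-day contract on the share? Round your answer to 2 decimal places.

HK$422.21

F = S · (1+r/2)^(2T) / (1+q/2)^(2T)
= 423.42 × 1.012917 / 1.015825 = 423.42 × 0.997137
F = HK$422.21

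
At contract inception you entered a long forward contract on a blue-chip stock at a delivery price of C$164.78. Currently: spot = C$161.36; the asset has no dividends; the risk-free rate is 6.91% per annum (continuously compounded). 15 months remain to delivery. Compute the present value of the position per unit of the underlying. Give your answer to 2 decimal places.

C$10.22

Current fair forward for the remaining 15 months: F = S·e^(r·T), r = 0.0691
F = 161.36 · e^(0.0691 × 15/12) = 161.36 × 1.090215 = 175.9171
Value of long forward = (F − K)·e^(−rT) = (175.9171 − 164.78) · e^(−0.0691·15/12)
= 11.1371 × 0.917250 = 10.22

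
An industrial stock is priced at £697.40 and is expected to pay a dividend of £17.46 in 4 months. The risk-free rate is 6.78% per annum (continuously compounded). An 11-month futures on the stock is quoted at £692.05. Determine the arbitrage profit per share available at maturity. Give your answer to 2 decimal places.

£31.90 per share

PV(dividends) I = 17.46·e^(−0.0678·4/12) = 17.0698
Fair futures F* = (S − I)·e^(rT) = (697.40 − 17.0698)·e^0.062150 = 680.3302 × 1.064122 = 723.9543
Market £692.05 < fair 723.9543: forward underpriced → reverse cash-and-carry (short the stock, invest proceeds at r, pay the dividends, go long the forward).
Profit at T = |F_mkt − F*| = |692.05 − 723.9543| = £31.90 per share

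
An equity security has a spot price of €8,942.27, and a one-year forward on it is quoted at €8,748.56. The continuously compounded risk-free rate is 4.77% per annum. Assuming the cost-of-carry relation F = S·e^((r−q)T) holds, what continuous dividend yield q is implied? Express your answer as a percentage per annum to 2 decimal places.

From F = S·e^((r−q)T): (r − q) = ln(F/S)/T
ln(8748.56/8942.27) = ln(0.978338) = -0.021900
(r − q) = -0.021900 / (12/12) = -0.021900
q = r − ln(F/S)/T = 0.0477 + 0.021900 = 0.069600
q = 6.96%

6.96%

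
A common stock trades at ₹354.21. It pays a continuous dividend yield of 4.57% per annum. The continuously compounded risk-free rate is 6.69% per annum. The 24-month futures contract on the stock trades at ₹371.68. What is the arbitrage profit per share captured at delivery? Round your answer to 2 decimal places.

Fair futures: F* = S·e^(carry·T), with carry = (r − q) = 0.0669 − 0.0457 = 0.0212
F* = 354.21 · e^(0.0212 × 24/12) = 354.21 · e^0.042400 = 354.21 × 1.043312 = ₹369.5515
Market ₹371.68 > fair ₹369.5515: forward overpriced → cash-and-carry (buy spot, short the forward).
At maturity, profit = |F_mkt − F*| = |371.68 − 369.5515| = ₹2.13 per share

₹2.13 per share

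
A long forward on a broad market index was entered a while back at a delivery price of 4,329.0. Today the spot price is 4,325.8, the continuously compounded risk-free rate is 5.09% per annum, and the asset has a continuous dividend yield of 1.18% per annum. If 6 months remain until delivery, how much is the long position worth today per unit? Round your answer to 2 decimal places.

Current fair forward for the remaining 6 months: F = S·e^((r − q)·T), (r − q) = 0.0509 − 0.0118 = 0.0391
F = 4325.8 · e^(0.0391 × 6/12) = 4325.8 × 1.01974235 = 4411.2015
Value of long forward = (F − K)·e^(−rT) = (4411.2015 − 4329.0) · e^(−0.0509·6/12)
= 82.2015 × 0.97487112 = 80.14

80.14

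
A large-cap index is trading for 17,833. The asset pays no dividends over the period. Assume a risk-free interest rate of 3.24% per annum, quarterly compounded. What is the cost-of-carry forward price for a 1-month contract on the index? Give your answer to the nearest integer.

F = S · (1+r/4)^(4T)
= 17833 × 1.002693
F = 17,881

17,881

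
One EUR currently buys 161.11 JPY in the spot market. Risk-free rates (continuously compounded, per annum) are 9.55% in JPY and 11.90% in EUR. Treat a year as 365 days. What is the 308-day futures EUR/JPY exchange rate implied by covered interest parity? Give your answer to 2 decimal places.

F = S·e^((r_JPY − r_EUR)T) = 161.11 · e^((0.0955 − 0.1190) × 308/365)
= 161.11 · e^-0.019830 = 161.11 × 0.980365
F = 157.95 JPY per EUR

157.95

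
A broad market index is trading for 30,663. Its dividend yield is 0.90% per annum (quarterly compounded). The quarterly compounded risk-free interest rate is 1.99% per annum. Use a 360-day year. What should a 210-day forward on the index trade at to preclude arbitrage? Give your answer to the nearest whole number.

30,858

F = S · (1+r/4)^(4T) / (1+q/4)^(4T)
= 30663 × 1.011647 / 1.005258 = 30663 × 1.006356
F = 30,858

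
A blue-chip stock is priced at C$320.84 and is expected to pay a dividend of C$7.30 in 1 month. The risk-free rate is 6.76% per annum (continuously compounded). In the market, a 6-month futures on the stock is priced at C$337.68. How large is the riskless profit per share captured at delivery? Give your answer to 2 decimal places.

C$13.32 per share

PV(dividends) I = 7.30·e^(−0.0676·1/12) = 7.2590
Fair futures F* = (S − I)·e^(rT) = (320.84 − 7.2590)·e^0.033800 = 313.5810 × 1.034378 = 324.3613
Market C$337.68 > fair 324.3613: forward overpriced → cash-and-carry (borrow at r, buy the stock and collect the dividends, short the forward).
Profit at T = |F_mkt − F*| = |337.68 − 324.3613| = C$13.32 per share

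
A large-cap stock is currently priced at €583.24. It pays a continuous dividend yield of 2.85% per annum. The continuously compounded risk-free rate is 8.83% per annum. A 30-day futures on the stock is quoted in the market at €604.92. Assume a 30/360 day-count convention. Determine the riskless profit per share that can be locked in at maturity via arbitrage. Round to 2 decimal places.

Fair futures: F* = S·e^(carry·T), with carry = (r − q) = 0.0883 − 0.0285 = 0.0598
F* = 583.24 · e^(0.0598 × 30/360) = 583.24 · e^0.004983 = 583.24 × 1.004995 = €586.1533
Market €604.92 > fair €586.1533: forward overpriced → cash-and-carry (buy spot, short the forward).
At maturity, profit = |F_mkt − F*| = |604.92 − 586.1533| = €18.77 per share

€18.77 per share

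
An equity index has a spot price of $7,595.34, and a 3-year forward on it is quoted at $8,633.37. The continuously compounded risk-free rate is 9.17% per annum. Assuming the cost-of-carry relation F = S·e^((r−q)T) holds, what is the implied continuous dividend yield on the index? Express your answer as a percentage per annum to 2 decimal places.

4.90%

From F = S·e^((r−q)T): (r − q) = ln(F/S)/T
ln(8633.37/7595.34) = ln(1.136667) = 0.128100
(r − q) = 0.128100 / (3) = 0.042700
q = r − ln(F/S)/T = 0.0917 − 0.042700 = 0.049000
q = 4.90%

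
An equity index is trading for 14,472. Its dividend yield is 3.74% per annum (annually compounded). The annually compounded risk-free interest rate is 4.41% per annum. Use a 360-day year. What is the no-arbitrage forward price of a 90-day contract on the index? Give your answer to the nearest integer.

14,495

F = S · (1+r)^T / (1+q)^T
= 14472 × 1.010847 / 1.009222 = 14472 × 1.001610
F = 14,495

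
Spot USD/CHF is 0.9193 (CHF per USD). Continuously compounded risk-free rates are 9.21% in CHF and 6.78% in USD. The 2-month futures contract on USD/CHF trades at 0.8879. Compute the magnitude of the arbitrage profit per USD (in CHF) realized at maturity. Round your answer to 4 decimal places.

Fair futures: F* = S·e^(carry·T), with carry = (r_CHF − r_USD) = 0.0921 − 0.0678 = 0.0243
F* = 0.9193 · e^(0.0243 × 2/12) = 0.9193 · e^0.004050 = 0.9193 × 1.004058 = 0.9230
Market 0.8879 < fair 0.9230: forward underpriced → reverse cash-and-carry (short spot, go long the forward).
At maturity, profit = |F_mkt − F*| = |0.8879 − 0.9230| = 0.0351 per USD (in CHF)

0.0351 per USD (in CHF)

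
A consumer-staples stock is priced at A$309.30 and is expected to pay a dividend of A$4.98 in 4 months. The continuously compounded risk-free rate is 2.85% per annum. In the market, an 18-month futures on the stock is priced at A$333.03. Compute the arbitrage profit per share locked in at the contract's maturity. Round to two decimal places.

A$15.37 per share

PV(dividends) I = 4.98·e^(−0.0285·4/12) = 4.9329
Fair futures F* = (S − I)·e^(rT) = (309.30 − 4.9329)·e^0.042750 = 304.3671 × 1.043677 = 317.6609
Market A$333.03 > fair 317.6609: forward overpriced → cash-and-carry (borrow at r, buy the stock and collect the dividends, short the forward).
Profit at T = |F_mkt − F*| = |333.03 − 317.6609| = A$15.37 per share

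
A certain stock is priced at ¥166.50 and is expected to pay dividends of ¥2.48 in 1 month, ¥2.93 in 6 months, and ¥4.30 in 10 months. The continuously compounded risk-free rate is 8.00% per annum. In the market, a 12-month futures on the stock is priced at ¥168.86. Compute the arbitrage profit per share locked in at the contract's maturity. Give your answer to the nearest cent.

¥1.43 per share

PV(dividends) I = 2.48·e^(−0.0800·1/12) + 2.93·e^(−0.0800·6/12) + 4.30·e^(−0.0800·10/12) = 9.3013
Fair futures F* = (S − I)·e^(rT) = (166.50 − 9.3013)·e^0.080000 = 157.1987 × 1.083287 = 170.2913
Market ¥168.86 < fair 170.2913: forward underpriced → reverse cash-and-carry (short the stock, invest proceeds at r, pay the dividends, go long the forward).
Profit at T = |F_mkt − F*| = |168.86 − 170.2913| = ¥1.43 per share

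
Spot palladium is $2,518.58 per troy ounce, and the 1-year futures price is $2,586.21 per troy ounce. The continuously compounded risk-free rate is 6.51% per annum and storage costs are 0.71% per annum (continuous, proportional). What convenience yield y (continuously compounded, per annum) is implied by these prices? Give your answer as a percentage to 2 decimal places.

F = S·e^((r+u−y)T) ⇒ (r+u−y) = ln(F/S)/T
ln(2586.21/2518.58) = 0.026498; /T ⇒ 0.026498
y = r + u − ln(F/S)/T = 0.0651 + 0.0071 − 0.026498 = 0.045702
y = 4.57%

4.57%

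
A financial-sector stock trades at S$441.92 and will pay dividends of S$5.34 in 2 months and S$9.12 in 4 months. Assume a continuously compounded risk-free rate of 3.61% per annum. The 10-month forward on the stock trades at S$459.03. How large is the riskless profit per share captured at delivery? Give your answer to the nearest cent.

PV(dividends) I = 5.34·e^(−0.0361·2/12) + 9.12·e^(−0.0361·4/12) = 14.3189
Fair forward F* = (S − I)·e^(rT) = (441.92 − 14.3189)·e^0.030083 = 427.6011 × 1.030540 = 440.6600
Market S$459.03 > fair 440.6600: forward overpriced → cash-and-carry (borrow at r, buy the stock and collect the dividends, short the forward).
Profit at T = |F_mkt − F*| = |459.03 − 440.6600| = S$18.37 per share

S$18.37 per share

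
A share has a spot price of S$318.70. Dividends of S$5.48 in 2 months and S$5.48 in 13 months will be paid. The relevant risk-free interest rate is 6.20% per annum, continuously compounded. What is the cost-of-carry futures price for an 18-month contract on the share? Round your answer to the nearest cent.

S$338.19

PV(dividends) I = 5.48·e^(−0.0620·2/12) + 5.48·e^(−0.0620·13/12)
I = 5.4237 + 5.1240 = 10.5477
F = (S − I)·e^(rT) = (318.70 − 10.5477) · e^(0.0620·18/12)
= 308.1523 · e^0.093000 = 308.1523 × 1.097462 = S$338.19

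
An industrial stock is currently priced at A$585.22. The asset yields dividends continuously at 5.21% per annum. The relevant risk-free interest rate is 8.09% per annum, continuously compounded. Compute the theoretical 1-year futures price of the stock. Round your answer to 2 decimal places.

F = S·e^((r − q)T) = 585.22 · e^((0.0809 − 0.0521) × 1)
= 585.22 · e^0.028800 = 585.22 × 1.029219
F = A$602.32

A$602.32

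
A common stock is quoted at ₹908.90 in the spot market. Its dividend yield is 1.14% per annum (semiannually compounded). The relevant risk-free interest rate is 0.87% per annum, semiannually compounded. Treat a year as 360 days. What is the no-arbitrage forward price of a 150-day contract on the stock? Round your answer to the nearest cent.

F = S · (1+r/2)^(2T) / (1+q/2)^(2T)
= 908.90 × 1.003624 / 1.004748 = 908.90 × 0.998881
F = ₹907.88

₹907.88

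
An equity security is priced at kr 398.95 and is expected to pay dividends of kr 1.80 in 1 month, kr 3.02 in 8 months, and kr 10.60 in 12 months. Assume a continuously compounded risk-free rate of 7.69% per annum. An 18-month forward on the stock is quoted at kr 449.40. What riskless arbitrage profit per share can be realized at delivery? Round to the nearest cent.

PV(dividends) I = 1.80·e^(−0.0769·1/12) + 3.02·e^(−0.0769·8/12) + 10.60·e^(−0.0769·12/12) = 14.4730
Fair forward F* = (S − I)·e^(rT) = (398.95 − 14.4730)·e^0.115350 = 384.4770 × 1.122266 = 431.4855
Market kr 449.40 > fair 431.4855: forward overpriced → cash-and-carry (borrow at r, buy the stock and collect the dividends, short the forward).
Profit at T = |F_mkt − F*| = |449.40 − 431.4855| = kr 17.91 per share

kr 17.91 per share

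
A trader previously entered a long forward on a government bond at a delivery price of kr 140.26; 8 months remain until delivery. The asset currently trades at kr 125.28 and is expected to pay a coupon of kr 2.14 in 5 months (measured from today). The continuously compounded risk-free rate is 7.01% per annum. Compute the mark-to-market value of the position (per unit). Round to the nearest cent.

-kr 10.65

PV(remaining coupons) I = 2.14·e^(−0.0701·5/12) = 2.0784
Current forward F = (S − I)·e^(rT) = (125.28 − 2.0784)·e^(0.0701·8/12) = 123.2016 × 1.047843 = 129.0959
Value (long) = (F − K)·e^(−rT) = (129.0959 − 140.26) × 0.954342 = -10.6544
Value = -kr 10.65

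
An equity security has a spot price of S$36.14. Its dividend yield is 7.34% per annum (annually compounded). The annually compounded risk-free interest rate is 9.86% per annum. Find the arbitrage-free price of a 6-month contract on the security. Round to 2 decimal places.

S$36.56

F = S · (1+r)^T / (1+q)^T
= 36.14 × 1.048141 / 1.036050 = 36.14 × 1.011670
F = S$36.56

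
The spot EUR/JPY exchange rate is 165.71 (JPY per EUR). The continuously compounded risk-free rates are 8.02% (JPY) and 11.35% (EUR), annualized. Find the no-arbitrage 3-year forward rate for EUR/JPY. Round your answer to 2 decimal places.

F = S·e^((r_JPY − r_EUR)T) = 165.71 · e^((0.0802 − 0.1135) × 3)
= 165.71 · e^-0.099900 = 165.71 × 0.904928
F = 149.96 JPY per EUR

149.96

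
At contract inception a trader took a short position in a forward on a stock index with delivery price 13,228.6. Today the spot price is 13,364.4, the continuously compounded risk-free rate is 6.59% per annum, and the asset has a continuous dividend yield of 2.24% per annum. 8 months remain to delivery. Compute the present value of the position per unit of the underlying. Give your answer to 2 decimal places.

Current fair forward for the remaining 8 months: F = S·e^((r − q)·T), (r − q) = 0.0659 − 0.0224 = 0.0435
F = 13364.4 · e^(0.0435 × 8/12) = 13364.4 × 1.02942459 = 13757.6420
Value of long forward = (F − K)·e^(−rT) = (13757.6420 − 13228.6) · e^(−0.0659·8/12)
= 529.0420 × 0.95701776 = 506.30
Short position value = −(long value) = -506.30

-506.30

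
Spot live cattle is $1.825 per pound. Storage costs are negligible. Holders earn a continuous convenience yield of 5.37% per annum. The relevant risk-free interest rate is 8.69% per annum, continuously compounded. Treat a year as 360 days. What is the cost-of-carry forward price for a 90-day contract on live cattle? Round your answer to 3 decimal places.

Net carry = r + u − y = 0.0869 + 0.0000 − 0.0537 = 0.0332
F = S·e^((r+u−y)T) = 1.825 · e^(0.0332 × 90/360) = 1.825 · e^0.008300
= 1.825 × 1.008335 = $1.840 per pound

$1.840 per pound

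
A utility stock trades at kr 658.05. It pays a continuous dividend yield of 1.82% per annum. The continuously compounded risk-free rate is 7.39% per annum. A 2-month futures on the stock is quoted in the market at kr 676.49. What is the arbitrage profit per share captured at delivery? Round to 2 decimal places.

kr 12.30 per share

Fair futures: F* = S·e^(carry·T), with carry = (r − q) = 0.0739 − 0.0182 = 0.0557
F* = 658.05 · e^(0.0557 × 2/12) = 658.05 · e^0.009283 = 658.05 × 1.009326 = kr 664.1870
Market kr 676.49 > fair kr 664.1870: forward overpriced → cash-and-carry (buy spot, short the forward).
At maturity, profit = |F_mkt − F*| = |676.49 − 664.1870| = kr 12.30 per share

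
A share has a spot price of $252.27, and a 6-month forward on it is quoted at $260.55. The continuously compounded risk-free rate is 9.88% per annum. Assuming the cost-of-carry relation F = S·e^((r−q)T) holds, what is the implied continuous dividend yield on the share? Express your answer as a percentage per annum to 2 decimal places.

From F = S·e^((r−q)T): (r − q) = ln(F/S)/T
ln(260.55/252.27) = ln(1.032822) = 0.032295
(r − q) = 0.032295 / (6/12) = 0.064590
q = r − ln(F/S)/T = 0.0988 − 0.064590 = 0.034210
q = 3.42%

3.42%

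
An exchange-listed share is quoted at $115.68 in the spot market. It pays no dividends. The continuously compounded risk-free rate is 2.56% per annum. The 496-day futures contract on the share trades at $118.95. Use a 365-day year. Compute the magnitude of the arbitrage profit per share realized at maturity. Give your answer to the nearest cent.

Fair futures: F* = S·e^(carry·T), with carry = r = 0.0256
F* = 115.68 · e^(0.0256 × 496/365) = 115.68 · e^0.034788 = 115.68 × 1.035400 = $119.7751
Market $118.95 < fair $119.7751: forward underpriced → reverse cash-and-carry (short spot, go long the forward).
At maturity, profit = |F_mkt − F*| = |118.95 − 119.7751| = $0.83 per share

$0.83 per share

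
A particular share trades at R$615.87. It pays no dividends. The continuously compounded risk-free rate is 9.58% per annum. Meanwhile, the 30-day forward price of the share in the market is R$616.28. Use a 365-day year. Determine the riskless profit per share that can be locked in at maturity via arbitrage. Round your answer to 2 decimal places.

Fair forward: F* = S·e^(carry·T), with carry = r = 0.0958
F* = 615.87 · e^(0.0958 × 30/365) = 615.87 · e^0.007874 = 615.87 × 1.007905 = R$620.7385
Market R$616.28 < fair R$620.7385: forward underpriced → reverse cash-and-carry (short spot, go long the forward).
At maturity, profit = |F_mkt − F*| = |616.28 − 620.7385| = R$4.46 per share

R$4.46 per share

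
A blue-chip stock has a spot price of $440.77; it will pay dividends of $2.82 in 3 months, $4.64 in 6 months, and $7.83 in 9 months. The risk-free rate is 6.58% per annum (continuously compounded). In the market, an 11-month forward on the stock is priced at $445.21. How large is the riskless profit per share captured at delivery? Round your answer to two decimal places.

$7.33 per share

PV(dividends) I = 2.82·e^(−0.0658·3/12) + 4.64·e^(−0.0658·6/12) + 7.83·e^(−0.0658·9/12) = 14.7168
Fair forward F* = (S − I)·e^(rT) = (440.77 − 14.7168)·e^0.060317 = 426.0532 × 1.062173 = 452.5422
Market $445.21 < fair 452.5422: forward underpriced → reverse cash-and-carry (short the stock, invest proceeds at r, pay the dividends, go long the forward).
Profit at T = |F_mkt − F*| = |445.21 − 452.5422| = $7.33 per share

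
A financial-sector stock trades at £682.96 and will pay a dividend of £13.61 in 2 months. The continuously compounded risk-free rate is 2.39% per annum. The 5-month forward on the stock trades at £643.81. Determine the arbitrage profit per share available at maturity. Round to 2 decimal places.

£32.29 per share

PV(dividends) I = 13.61·e^(−0.0239·2/12) = 13.5559
Fair forward F* = (S − I)·e^(rT) = (682.96 − 13.5559)·e^0.009958 = 669.4041 × 1.010008 = 676.1035
Market £643.81 < fair 676.1035: forward underpriced → reverse cash-and-carry (short the stock, invest proceeds at r, pay the dividends, go long the forward).
Profit at T = |F_mkt − F*| = |643.81 − 676.1035| = £32.29 per share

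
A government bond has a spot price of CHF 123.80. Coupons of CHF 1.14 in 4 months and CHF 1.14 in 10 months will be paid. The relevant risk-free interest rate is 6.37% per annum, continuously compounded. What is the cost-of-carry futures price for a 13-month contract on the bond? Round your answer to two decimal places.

CHF 130.29

PV(coupons) I = 1.14·e^(−0.0637·4/12) + 1.14·e^(−0.0637·10/12)
I = 1.1160 + 1.0811 = 2.1971
F = (S − I)·e^(rT) = (123.80 − 2.1971) · e^(0.0637·13/12)
= 121.6029 · e^0.069008 = 121.6029 × 1.071445 = CHF 130.29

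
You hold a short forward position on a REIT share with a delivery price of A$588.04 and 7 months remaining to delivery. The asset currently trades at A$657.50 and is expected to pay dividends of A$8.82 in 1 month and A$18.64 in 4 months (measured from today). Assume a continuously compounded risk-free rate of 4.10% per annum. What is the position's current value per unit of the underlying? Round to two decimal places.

PV(remaining dividends) I = 8.82·e^(−0.0410·1/12) + 18.64·e^(−0.0410·4/12) = 27.1769
Current forward F = (S − I)·e^(rT) = (657.50 − 27.1769)·e^(0.0410·7/12) = 630.3231 × 1.024205 = 645.5801
Value (long) = (F − K)·e^(−rT) = (645.5801 − 588.04) × 0.976367 = 56.1803
Short position value = −(long value) = -A$56.18

-A$56.18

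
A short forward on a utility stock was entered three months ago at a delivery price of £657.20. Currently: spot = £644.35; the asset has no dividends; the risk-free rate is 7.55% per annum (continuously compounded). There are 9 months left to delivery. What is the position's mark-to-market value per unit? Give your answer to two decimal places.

Current fair forward for the remaining 9 months: F = S·e^(r·T), r = 0.0755
F = 644.35 · e^(0.0755 × 9/12) = 644.35 × 1.058259 = 681.8892
Value of long forward = (F − K)·e^(−rT) = (681.8892 − 657.20) · e^(−0.0755·9/12)
= 24.6892 × 0.944948 = 23.33
Short position value = −(long value) = -£23.33

-£23.33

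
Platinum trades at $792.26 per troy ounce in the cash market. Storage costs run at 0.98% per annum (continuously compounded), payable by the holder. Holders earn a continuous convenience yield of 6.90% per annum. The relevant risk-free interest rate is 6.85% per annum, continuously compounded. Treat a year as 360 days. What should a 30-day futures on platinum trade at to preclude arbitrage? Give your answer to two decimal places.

$792.87 per troy ounce

Net carry = r + u − y = 0.0685 + 0.0098 − 0.0690 = 0.0093
F = S·e^((r+u−y)T) = 792.26 · e^(0.0093 × 30/360) = 792.26 · e^0.000775
= 792.26 × 1.000775 = $792.87 per troy ounce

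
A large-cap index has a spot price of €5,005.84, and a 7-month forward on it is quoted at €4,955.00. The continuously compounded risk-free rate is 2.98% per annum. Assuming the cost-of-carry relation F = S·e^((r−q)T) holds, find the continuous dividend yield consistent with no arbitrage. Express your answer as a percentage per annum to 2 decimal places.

4.73%

From F = S·e^((r−q)T): (r − q) = ln(F/S)/T
ln(4955.00/5005.84) = ln(0.989844) = -0.010208
(r − q) = -0.010208 / (7/12) = -0.017499
q = r − ln(F/S)/T = 0.0298 + 0.017499 = 0.047299
q = 4.73%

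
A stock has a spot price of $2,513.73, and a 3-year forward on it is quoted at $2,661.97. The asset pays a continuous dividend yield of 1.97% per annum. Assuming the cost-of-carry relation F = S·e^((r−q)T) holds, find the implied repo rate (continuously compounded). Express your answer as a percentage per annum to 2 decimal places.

From F = S·e^((r−q)T): (r − q) = ln(F/S)/T
ln(2661.97/2513.73) = ln(1.058972) = 0.057299
(r − q) = 0.057299 / (3) = 0.019100
r = ln(F/S)/T + q = 0.019100 + 0.0197 = 0.038800
r = 3.88%

3.88%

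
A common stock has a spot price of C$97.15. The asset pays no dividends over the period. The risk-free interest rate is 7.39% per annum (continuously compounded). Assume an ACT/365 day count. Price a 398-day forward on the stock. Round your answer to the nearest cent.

F = S·e^(rT) = 97.15 · e^(0.0739 × 398/365)
= 97.15 · e^0.080581 = 97.15 × 1.083917
F = C$105.30

C$105.30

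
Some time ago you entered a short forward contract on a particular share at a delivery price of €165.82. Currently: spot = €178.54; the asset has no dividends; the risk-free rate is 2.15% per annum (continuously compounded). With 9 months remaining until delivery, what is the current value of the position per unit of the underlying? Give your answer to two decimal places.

-€15.37

Current fair forward for the remaining 9 months: F = S·e^(r·T), r = 0.0215
F = 178.54 · e^(0.0215 × 9/12) = 178.54 × 1.016256 = 181.4423
Value of long forward = (F − K)·e^(−rT) = (181.4423 − 165.82) · e^(−0.0215·9/12)
= 15.6223 × 0.984004 = 15.37
Short position value = −(long value) = -€15.37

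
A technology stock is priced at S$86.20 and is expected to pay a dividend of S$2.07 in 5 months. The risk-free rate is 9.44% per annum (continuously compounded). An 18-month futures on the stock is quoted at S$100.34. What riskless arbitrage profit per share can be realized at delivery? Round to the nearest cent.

PV(dividends) I = 2.07·e^(−0.0944·5/12) = 1.9902
Fair futures F* = (S − I)·e^(rT) = (86.20 − 1.9902)·e^0.141600 = 84.2098 × 1.152116 = 97.0195
Market S$100.34 > fair 97.0195: forward overpriced → cash-and-carry (borrow at r, buy the stock and collect the dividends, short the forward).
Profit at T = |F_mkt − F*| = |100.34 − 97.0195| = S$3.32 per share

S$3.32 per share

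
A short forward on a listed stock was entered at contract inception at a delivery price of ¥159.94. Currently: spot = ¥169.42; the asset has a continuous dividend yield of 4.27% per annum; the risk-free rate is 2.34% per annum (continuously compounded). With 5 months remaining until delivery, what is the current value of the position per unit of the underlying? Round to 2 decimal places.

Current fair forward for the remaining 5 months: F = S·e^((r − q)·T), (r − q) = 0.0234 − 0.0427 = -0.0193
F = 169.42 · e^(-0.0193 × 5/12) = 169.42 × 0.991991 = 168.0631
Value of long forward = (F − K)·e^(−rT) = (168.0631 − 159.94) · e^(−0.0234·5/12)
= 8.1231 × 0.990297 = 8.04
Short position value = −(long value) = -¥8.04

-¥8.04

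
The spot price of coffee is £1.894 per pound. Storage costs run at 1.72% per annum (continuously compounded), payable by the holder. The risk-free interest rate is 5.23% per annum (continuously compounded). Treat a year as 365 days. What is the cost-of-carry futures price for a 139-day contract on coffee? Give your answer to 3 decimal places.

Net carry = r + u − y = 0.0523 + 0.0172 − 0.0000 = 0.0695
F = S·e^((r+u−y)T) = 1.894 · e^(0.0695 × 139/365) = 1.894 · e^0.026467
= 1.894 × 1.026820 = £1.945 per pound

£1.945 per pound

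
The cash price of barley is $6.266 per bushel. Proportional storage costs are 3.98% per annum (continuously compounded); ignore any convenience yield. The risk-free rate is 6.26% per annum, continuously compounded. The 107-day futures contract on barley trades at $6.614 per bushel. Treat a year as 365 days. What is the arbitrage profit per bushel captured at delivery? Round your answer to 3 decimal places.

$0.157 per bushel

Fair futures: F* = S·e^(carry·T), with carry = (r + u) = 0.0626 + 0.0398 = 0.1024
F* = 6.266 · e^(0.1024 × 107/365) = 6.266 · e^0.030019 = 6.266 × 1.030474 = $6.4570
Market $6.614 > fair $6.4570: forward overpriced → cash-and-carry (buy spot, short the forward).
At maturity, profit = |F_mkt − F*| = |6.614 − 6.4570| = $0.157 per bushel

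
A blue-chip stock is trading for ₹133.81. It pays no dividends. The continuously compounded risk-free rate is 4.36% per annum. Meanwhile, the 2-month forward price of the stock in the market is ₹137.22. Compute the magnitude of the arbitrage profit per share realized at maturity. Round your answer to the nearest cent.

Fair forward: F* = S·e^(carry·T), with carry = r = 0.0436
F* = 133.81 · e^(0.0436 × 2/12) = 133.81 · e^0.007267 = 133.81 × 1.007293 = ₹134.7859
Market ₹137.22 > fair ₹134.7859: forward overpriced → cash-and-carry (buy spot, short the forward).
At maturity, profit = |F_mkt − F*| = |137.22 − 134.7859| = ₹2.43 per share

₹2.43 per share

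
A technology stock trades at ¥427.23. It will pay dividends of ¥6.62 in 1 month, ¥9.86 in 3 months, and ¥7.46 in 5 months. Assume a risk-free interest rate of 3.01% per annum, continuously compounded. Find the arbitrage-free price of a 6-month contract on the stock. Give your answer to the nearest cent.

¥409.59

PV(dividends) I = 6.62·e^(−0.0301·1/12) + 9.86·e^(−0.0301·3/12) + 7.46·e^(−0.0301·5/12)
I = 6.6034 + 9.7861 + 7.3670 = 23.7565
F = (S − I)·e^(rT) = (427.23 − 23.7565) · e^(0.0301·6/12)
= 403.4735 · e^0.015050 = 403.4735 × 1.015164 = ¥409.59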